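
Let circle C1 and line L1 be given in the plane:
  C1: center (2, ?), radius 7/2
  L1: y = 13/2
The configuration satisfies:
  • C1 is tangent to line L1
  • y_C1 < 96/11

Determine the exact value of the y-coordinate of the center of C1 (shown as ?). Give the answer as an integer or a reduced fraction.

3

1. [C1‖L1]  y_C1² − 13y_C1 + 30 = 0  ⇒  y_C1 = 3 or 10
2. given y_C1 < 96/11: keep 3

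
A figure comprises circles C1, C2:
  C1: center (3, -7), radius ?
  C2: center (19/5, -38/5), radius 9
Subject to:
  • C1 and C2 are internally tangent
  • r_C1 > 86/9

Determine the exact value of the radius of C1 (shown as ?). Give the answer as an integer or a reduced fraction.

1. [int C1,C2]  r_C1² − 18r_C1 + 80 = 0  ⇒  r_C1 = 8 or 10
2. given r_C1 > 86/9: keep 10

10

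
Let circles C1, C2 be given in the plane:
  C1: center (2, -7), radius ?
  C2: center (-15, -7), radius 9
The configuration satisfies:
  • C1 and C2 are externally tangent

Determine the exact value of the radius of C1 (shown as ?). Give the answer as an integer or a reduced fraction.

1. [ext C1·C2]  r_C1² + 18r_C1 − 208 = 0  ⇒  r_C1 = 8 (r>0 drops 1)

8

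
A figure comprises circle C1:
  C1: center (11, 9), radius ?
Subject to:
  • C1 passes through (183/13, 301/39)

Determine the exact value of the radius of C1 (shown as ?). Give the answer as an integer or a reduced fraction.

1. [C1∋P]  r_C1² − 100/9 = 0  ⇒  r_C1 = 10/3 (r>0 drops 1)

10/3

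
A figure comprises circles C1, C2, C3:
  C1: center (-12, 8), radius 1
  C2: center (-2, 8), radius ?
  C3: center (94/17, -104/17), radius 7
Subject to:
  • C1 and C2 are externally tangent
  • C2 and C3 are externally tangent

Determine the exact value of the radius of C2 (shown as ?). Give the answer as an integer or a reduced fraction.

1. [ext C1·C2]  r_C2² + 2r_C2 − 99 = 0  ⇒  r_C2 = 9 (r>0 drops 1)
2. [ext C2·C3]  r_C2² + 14r_C2 − 207 = 0  ⇒  r_C2 = 9 (r>0 drops 1)

9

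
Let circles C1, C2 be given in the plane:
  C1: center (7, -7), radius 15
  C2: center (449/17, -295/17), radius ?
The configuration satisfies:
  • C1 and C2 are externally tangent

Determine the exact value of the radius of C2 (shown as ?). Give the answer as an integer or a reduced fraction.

7

1. [ext C1·C2]  r_C2² + 30r_C2 − 259 = 0  ⇒  r_C2 = 7 (r>0 drops 1)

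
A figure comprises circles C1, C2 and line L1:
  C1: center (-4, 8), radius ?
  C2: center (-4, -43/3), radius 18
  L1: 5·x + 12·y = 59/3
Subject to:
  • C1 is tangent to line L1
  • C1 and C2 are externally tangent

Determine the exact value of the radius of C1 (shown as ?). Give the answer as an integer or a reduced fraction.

13/3

1. [C1‖L1]  r_C1² − 169/9 = 0  ⇒  r_C1 = 13/3 (r>0 drops 1)
2. [ext C1·C2]  r_C1² + 36r_C1 − 1573/9 = 0  ⇒  r_C1 = 13/3 (r>0 drops 1)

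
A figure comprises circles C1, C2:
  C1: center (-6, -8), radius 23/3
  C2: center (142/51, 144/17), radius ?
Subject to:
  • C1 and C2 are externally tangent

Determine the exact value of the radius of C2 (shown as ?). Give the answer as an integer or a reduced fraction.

11

1. [ext C1·C2]  r_C2² + (46/3)r_C2 − 869/3 = 0  ⇒  r_C2 = 11 (r>0 drops 1)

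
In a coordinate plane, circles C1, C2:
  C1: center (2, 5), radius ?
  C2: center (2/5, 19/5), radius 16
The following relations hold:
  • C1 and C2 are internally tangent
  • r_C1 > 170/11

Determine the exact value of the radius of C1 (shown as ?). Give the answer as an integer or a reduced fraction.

1. [int C1,C2]  r_C1² − 32r_C1 + 252 = 0  ⇒  r_C1 = 14 or 18
2. given r_C1 > 170/11: keep 18

18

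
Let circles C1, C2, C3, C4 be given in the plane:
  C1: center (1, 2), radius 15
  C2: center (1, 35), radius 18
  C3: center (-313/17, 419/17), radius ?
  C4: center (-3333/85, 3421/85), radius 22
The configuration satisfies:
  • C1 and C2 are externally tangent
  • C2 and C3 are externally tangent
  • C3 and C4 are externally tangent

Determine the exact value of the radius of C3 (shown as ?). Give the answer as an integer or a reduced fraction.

1. [ext C2·C3]  r_C3² + 36r_C3 − 160 = 0  ⇒  r_C3 = 4 (r>0 drops 1)
2. [ext C3·C4]  r_C3² + 44r_C3 − 192 = 0  ⇒  r_C3 = 4 (r>0 drops 1)

4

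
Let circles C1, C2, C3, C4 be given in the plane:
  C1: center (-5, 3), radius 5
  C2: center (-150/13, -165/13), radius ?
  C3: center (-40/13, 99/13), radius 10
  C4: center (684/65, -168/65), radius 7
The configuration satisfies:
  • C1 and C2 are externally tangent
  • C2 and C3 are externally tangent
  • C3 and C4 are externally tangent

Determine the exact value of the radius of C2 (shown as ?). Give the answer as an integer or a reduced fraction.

1. [ext C1·C2]  r_C2² + 10r_C2 − 264 = 0  ⇒  r_C2 = 12 (r>0 drops 1)
2. [ext C2·C3]  r_C2² + 20r_C2 − 384 = 0  ⇒  r_C2 = 12 (r>0 drops 1)

12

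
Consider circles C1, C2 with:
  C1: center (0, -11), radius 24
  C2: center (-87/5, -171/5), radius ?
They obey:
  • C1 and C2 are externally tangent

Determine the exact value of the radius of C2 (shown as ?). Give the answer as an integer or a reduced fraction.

1. [ext C1·C2]  r_C2² + 48r_C2 − 265 = 0  ⇒  r_C2 = 5 (r>0 drops 1)

5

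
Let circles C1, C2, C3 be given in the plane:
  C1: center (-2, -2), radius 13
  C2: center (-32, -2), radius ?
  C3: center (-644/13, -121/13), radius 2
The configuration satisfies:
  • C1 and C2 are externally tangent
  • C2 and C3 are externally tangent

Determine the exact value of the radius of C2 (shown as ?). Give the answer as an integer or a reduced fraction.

17

1. [ext C1·C2]  r_C2² + 26r_C2 − 731 = 0  ⇒  r_C2 = 17 (r>0 drops 1)
2. [ext C2·C3]  r_C2² + 4r_C2 − 357 = 0  ⇒  r_C2 = 17 (r>0 drops 1)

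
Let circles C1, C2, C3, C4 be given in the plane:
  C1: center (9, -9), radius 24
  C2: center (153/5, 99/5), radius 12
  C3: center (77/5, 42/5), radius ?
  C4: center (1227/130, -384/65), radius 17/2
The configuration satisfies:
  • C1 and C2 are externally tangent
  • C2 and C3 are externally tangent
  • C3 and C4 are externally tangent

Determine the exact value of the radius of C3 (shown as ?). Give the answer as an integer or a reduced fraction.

7

1. [ext C2·C3]  r_C3² + 24r_C3 − 217 = 0  ⇒  r_C3 = 7 (r>0 drops 1)
2. [ext C3·C4]  r_C3² + 17r_C3 − 168 = 0  ⇒  r_C3 = 7 (r>0 drops 1)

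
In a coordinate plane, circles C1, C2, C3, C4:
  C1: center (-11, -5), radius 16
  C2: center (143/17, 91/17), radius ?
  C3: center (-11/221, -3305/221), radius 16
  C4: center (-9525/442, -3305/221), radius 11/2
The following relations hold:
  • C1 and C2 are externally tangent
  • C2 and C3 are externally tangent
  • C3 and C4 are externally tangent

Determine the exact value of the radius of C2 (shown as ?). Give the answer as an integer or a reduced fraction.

1. [ext C1·C2]  r_C2² + 32r_C2 − 228 = 0  ⇒  r_C2 = 6 (r>0 drops 1)
2. [ext C2·C3]  r_C2² + 32r_C2 − 228 = 0  ⇒  r_C2 = 6 (r>0 drops 1)

6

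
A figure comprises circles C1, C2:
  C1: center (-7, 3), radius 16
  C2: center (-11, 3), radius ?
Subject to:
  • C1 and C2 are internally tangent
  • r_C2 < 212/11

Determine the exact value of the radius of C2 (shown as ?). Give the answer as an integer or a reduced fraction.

1. [int C1,C2]  r_C2² − 32r_C2 + 240 = 0  ⇒  r_C2 = 12 or 20
2. given r_C2 < 212/11: keep 12

12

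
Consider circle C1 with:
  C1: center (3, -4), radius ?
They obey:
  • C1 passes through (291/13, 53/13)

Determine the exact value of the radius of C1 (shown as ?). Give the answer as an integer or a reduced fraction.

1. [C1∋P]  r_C1² − 441 = 0  ⇒  r_C1 = 21 (r>0 drops 1)

21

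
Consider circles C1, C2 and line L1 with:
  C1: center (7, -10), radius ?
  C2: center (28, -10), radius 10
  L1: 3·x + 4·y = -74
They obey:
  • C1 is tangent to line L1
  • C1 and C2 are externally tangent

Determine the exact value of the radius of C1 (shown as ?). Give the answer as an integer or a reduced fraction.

11

1. [C1‖L1]  r_C1² − 121 = 0  ⇒  r_C1 = 11 (r>0 drops 1)
2. [ext C1·C2]  r_C1² + 20r_C1 − 341 = 0  ⇒  r_C1 = 11 (r>0 drops 1)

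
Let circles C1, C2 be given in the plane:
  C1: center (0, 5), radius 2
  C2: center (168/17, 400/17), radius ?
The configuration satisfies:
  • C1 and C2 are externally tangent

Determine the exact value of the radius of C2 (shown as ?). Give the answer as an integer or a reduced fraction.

19

1. [ext C1·C2]  r_C2² + 4r_C2 − 437 = 0  ⇒  r_C2 = 19 (r>0 drops 1)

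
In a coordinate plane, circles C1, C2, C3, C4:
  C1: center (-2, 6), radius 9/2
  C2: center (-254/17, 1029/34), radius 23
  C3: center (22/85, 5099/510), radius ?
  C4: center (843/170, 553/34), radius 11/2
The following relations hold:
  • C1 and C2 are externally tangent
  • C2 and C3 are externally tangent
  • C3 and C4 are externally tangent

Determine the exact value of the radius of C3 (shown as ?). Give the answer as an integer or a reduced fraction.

7/3

1. [ext C2·C3]  r_C3² + 46r_C3 − 1015/9 = 0  ⇒  r_C3 = 7/3 (r>0 drops 1)
2. [ext C3·C4]  r_C3² + 11r_C3 − 280/9 = 0  ⇒  r_C3 = 7/3 (r>0 drops 1)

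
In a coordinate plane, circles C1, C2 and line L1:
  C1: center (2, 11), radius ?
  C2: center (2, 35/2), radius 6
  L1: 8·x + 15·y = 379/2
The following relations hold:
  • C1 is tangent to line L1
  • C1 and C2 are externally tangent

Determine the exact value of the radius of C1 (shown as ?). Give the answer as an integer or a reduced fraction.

1/2

1. [C1‖L1]  r_C1² − 1/4 = 0  ⇒  r_C1 = 1/2 (r>0 drops 1)
2. [ext C1·C2]  r_C1² + 12r_C1 − 25/4 = 0  ⇒  r_C1 = 1/2 (r>0 drops 1)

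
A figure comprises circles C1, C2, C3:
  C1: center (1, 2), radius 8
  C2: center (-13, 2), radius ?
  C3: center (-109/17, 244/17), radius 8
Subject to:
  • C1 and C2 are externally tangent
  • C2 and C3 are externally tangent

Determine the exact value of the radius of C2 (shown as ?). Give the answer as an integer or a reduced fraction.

1. [ext C1·C2]  r_C2² + 16r_C2 − 132 = 0  ⇒  r_C2 = 6 (r>0 drops 1)
2. [ext C2·C3]  r_C2² + 16r_C2 − 132 = 0  ⇒  r_C2 = 6 (r>0 drops 1)

6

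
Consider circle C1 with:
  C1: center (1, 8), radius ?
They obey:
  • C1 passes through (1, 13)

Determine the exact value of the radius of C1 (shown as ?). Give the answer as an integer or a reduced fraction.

1. [C1∋P]  r_C1² − 25 = 0  ⇒  r_C1 = 5 (r>0 drops 1)

5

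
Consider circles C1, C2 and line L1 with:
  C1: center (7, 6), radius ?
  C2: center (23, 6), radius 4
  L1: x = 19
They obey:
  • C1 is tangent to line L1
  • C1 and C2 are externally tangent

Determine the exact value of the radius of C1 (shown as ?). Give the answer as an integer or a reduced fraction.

12

1. [C1‖L1]  r_C1² − 144 = 0  ⇒  r_C1 = 12 (r>0 drops 1)
2. [ext C1·C2]  r_C1² + 8r_C1 − 240 = 0  ⇒  r_C1 = 12 (r>0 drops 1)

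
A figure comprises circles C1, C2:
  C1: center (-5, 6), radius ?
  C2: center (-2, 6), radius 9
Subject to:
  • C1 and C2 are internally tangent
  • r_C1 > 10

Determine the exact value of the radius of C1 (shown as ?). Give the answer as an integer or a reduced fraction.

1. [int C1,C2]  r_C1² − 18r_C1 + 72 = 0  ⇒  r_C1 = 6 or 12
2. given r_C1 > 10: keep 12

12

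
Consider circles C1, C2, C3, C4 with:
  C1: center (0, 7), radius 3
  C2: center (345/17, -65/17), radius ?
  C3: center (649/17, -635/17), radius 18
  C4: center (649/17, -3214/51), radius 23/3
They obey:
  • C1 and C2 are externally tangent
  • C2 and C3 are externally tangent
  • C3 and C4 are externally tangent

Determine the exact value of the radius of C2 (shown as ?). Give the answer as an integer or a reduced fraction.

20

1. [ext C1·C2]  r_C2² + 6r_C2 − 520 = 0  ⇒  r_C2 = 20 (r>0 drops 1)
2. [ext C2·C3]  r_C2² + 36r_C2 − 1120 = 0  ⇒  r_C2 = 20 (r>0 drops 1)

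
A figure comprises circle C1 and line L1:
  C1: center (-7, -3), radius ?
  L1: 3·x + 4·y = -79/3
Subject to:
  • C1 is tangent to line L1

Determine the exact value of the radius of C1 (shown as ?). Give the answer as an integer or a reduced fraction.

4/3

1. [C1‖L1]  r_C1² − 16/9 = 0  ⇒  r_C1 = 4/3 (r>0 drops 1)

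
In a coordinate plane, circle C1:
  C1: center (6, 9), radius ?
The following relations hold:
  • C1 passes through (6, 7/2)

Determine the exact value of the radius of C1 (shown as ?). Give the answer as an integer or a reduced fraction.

11/2

1. [C1∋P]  r_C1² − 121/4 = 0  ⇒  r_C1 = 11/2 (r>0 drops 1)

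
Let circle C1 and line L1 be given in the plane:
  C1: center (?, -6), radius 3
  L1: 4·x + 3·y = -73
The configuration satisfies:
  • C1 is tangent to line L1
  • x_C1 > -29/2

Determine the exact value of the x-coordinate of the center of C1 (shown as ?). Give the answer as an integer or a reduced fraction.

1. [C1‖L1]  x_C1² + (55/2)x_C1 + 175 = 0  ⇒  x_C1 = -35/2 or -10
2. given x_C1 > -29/2: keep -10

-10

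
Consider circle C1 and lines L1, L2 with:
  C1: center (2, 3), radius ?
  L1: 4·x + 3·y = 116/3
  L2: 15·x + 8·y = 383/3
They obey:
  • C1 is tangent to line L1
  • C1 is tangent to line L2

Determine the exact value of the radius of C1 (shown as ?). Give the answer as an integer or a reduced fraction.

13/3

1. [C1‖L1]  r_C1² − 169/9 = 0  ⇒  r_C1 = 13/3 (r>0 drops 1)
2. [C1‖L2]  r_C1² − 169/9 = 0  ⇒  r_C1 = 13/3 (r>0 drops 1)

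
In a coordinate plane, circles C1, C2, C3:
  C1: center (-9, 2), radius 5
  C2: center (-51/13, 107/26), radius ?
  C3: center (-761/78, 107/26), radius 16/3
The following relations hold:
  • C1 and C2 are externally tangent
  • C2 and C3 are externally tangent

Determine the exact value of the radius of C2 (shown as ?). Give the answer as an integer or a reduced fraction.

1/2

1. [ext C1·C2]  r_C2² + 10r_C2 − 21/4 = 0  ⇒  r_C2 = 1/2 (r>0 drops 1)
2. [ext C2·C3]  r_C2² + (32/3)r_C2 − 67/12 = 0  ⇒  r_C2 = 1/2 (r>0 drops 1)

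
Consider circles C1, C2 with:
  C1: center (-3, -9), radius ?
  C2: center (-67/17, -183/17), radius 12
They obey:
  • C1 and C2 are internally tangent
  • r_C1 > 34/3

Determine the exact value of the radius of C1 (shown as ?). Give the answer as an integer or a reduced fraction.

1. [int C1,C2]  r_C1² − 24r_C1 + 140 = 0  ⇒  r_C1 = 10 or 14
2. given r_C1 > 34/3: keep 14

14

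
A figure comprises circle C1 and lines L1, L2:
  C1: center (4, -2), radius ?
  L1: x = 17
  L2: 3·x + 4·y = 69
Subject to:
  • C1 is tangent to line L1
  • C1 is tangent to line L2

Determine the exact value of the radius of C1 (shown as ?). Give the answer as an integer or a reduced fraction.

1. [C1‖L1]  r_C1² − 169 = 0  ⇒  r_C1 = 13 (r>0 drops 1)
2. [C1‖L2]  r_C1² − 169 = 0  ⇒  r_C1 = 13 (r>0 drops 1)

13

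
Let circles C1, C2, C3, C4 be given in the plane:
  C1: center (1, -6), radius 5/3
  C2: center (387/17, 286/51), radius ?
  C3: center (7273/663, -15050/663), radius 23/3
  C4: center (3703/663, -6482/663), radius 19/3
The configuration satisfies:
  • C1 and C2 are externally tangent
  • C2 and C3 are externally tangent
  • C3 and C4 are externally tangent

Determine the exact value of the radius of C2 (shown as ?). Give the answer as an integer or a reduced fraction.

23

1. [ext C1·C2]  r_C2² + (10/3)r_C2 − 1817/3 = 0  ⇒  r_C2 = 23 (r>0 drops 1)
2. [ext C2·C3]  r_C2² + (46/3)r_C2 − 2645/3 = 0  ⇒  r_C2 = 23 (r>0 drops 1)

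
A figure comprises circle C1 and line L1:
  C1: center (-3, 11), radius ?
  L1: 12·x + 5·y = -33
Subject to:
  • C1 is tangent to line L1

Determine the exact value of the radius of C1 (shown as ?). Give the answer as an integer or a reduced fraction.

4

1. [C1‖L1]  r_C1² − 16 = 0  ⇒  r_C1 = 4 (r>0 drops 1)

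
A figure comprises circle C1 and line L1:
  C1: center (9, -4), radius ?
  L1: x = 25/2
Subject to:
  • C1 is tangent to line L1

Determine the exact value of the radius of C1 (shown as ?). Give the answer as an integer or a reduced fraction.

7/2

1. [C1‖L1]  r_C1² − 49/4 = 0  ⇒  r_C1 = 7/2 (r>0 drops 1)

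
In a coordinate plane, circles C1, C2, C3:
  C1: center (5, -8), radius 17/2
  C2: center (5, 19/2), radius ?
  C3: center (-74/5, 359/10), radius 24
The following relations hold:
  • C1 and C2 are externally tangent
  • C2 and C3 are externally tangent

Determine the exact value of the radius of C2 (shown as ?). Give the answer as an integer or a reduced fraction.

1. [ext C1·C2]  r_C2² + 17r_C2 − 234 = 0  ⇒  r_C2 = 9 (r>0 drops 1)
2. [ext C2·C3]  r_C2² + 48r_C2 − 513 = 0  ⇒  r_C2 = 9 (r>0 drops 1)

9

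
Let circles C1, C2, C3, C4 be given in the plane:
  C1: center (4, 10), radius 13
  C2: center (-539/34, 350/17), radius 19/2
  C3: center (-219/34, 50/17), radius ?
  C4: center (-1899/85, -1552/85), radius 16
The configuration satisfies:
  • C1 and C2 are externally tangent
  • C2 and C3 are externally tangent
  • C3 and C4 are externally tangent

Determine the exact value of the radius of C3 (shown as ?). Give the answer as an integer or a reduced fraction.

1. [ext C2·C3]  r_C3² + 19r_C3 − 1239/4 = 0  ⇒  r_C3 = 21/2 (r>0 drops 1)
2. [ext C3·C4]  r_C3² + 32r_C3 − 1785/4 = 0  ⇒  r_C3 = 21/2 (r>0 drops 1)

21/2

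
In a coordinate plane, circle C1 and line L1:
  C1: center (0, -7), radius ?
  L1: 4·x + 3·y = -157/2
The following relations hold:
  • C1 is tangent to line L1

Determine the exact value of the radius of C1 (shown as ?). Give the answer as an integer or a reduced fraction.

23/2

1. [C1‖L1]  r_C1² − 529/4 = 0  ⇒  r_C1 = 23/2 (r>0 drops 1)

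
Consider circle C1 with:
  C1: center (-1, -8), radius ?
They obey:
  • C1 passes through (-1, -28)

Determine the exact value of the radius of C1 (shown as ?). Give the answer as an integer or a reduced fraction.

20

1. [C1∋P]  r_C1² − 400 = 0  ⇒  r_C1 = 20 (r>0 drops 1)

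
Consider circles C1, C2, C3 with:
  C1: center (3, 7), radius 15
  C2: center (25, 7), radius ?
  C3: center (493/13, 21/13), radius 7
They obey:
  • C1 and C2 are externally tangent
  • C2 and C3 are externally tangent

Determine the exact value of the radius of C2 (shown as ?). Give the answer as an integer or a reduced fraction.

7

1. [ext C1·C2]  r_C2² + 30r_C2 − 259 = 0  ⇒  r_C2 = 7 (r>0 drops 1)
2. [ext C2·C3]  r_C2² + 14r_C2 − 147 = 0  ⇒  r_C2 = 7 (r>0 drops 1)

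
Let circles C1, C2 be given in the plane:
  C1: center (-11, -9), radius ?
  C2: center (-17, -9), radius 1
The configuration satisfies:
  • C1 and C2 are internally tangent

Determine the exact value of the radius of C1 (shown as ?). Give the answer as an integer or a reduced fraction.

7

1. [int C1,C2]  r_C1² − 2r_C1 − 35 = 0  ⇒  r_C1 = 7 (r>0 drops 1)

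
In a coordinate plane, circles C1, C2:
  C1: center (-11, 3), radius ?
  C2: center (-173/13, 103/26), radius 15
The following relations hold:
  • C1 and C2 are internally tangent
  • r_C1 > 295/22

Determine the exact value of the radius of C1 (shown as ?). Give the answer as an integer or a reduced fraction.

35/2

1. [int C1,C2]  r_C1² − 30r_C1 + 875/4 = 0  ⇒  r_C1 = 25/2 or 35/2
2. given r_C1 > 295/22: keep 35/2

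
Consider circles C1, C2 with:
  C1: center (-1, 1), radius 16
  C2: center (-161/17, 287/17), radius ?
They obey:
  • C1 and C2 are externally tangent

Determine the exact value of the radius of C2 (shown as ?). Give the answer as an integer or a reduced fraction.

2

1. [ext C1·C2]  r_C2² + 32r_C2 − 68 = 0  ⇒  r_C2 = 2 (r>0 drops 1)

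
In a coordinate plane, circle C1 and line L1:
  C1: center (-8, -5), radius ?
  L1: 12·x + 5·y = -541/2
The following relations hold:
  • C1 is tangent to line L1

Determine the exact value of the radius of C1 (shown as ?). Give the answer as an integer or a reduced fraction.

1. [C1‖L1]  r_C1² − 529/4 = 0  ⇒  r_C1 = 23/2 (r>0 drops 1)

23/2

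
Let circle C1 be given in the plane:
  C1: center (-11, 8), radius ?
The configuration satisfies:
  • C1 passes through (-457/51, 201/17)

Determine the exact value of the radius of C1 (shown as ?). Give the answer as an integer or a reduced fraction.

13/3

1. [C1∋P]  r_C1² − 169/9 = 0  ⇒  r_C1 = 13/3 (r>0 drops 1)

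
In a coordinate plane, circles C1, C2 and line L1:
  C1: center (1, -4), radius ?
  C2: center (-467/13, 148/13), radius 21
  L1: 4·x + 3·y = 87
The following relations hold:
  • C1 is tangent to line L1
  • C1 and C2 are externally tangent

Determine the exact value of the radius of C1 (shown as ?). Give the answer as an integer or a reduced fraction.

19

1. [C1‖L1]  r_C1² − 361 = 0  ⇒  r_C1 = 19 (r>0 drops 1)
2. [ext C1·C2]  r_C1² + 42r_C1 − 1159 = 0  ⇒  r_C1 = 19 (r>0 drops 1)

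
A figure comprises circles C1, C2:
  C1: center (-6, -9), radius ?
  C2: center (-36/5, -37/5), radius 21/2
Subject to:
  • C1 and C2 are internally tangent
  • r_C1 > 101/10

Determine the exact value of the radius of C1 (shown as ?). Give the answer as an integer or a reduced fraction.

25/2

1. [int C1,C2]  r_C1² − 21r_C1 + 425/4 = 0  ⇒  r_C1 = 17/2 or 25/2
2. given r_C1 > 101/10: keep 25/2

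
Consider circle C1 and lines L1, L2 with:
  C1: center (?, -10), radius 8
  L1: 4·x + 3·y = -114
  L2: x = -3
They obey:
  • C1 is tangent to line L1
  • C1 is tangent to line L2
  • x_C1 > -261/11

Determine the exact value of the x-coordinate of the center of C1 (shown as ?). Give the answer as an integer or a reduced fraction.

-11

1. [C1‖L1]  x_C1² + 42x_C1 + 341 = 0  ⇒  x_C1 = -31 or -11
2. [C1‖L2]  x_C1² + 6x_C1 − 55 = 0  ⇒  x_C1 = -11 or 5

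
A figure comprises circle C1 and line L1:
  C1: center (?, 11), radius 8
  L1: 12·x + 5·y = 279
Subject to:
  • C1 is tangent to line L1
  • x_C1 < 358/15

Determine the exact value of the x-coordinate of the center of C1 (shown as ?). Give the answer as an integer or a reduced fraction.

1. [C1‖L1]  x_C1² − (112/3)x_C1 + 820/3 = 0  ⇒  x_C1 = 10 or 82/3
2. given x_C1 < 358/15: keep 10

10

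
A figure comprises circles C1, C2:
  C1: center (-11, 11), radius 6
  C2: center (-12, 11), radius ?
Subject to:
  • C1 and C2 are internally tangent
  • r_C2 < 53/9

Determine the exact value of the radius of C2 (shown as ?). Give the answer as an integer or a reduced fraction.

5

1. [int C1,C2]  r_C2² − 12r_C2 + 35 = 0  ⇒  r_C2 = 5 or 7
2. given r_C2 < 53/9: keep 5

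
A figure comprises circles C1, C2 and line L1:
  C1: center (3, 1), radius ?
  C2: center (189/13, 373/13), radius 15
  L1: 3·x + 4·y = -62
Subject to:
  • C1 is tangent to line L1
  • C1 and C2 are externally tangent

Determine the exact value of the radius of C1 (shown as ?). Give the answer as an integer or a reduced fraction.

15

1. [C1‖L1]  r_C1² − 225 = 0  ⇒  r_C1 = 15 (r>0 drops 1)
2. [ext C1·C2]  r_C1² + 30r_C1 − 675 = 0  ⇒  r_C1 = 15 (r>0 drops 1)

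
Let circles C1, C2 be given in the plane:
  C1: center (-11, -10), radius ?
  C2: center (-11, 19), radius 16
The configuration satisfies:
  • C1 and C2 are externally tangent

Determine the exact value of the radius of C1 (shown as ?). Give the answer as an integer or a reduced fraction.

13

1. [ext C1·C2]  r_C1² + 32r_C1 − 585 = 0  ⇒  r_C1 = 13 (r>0 drops 1)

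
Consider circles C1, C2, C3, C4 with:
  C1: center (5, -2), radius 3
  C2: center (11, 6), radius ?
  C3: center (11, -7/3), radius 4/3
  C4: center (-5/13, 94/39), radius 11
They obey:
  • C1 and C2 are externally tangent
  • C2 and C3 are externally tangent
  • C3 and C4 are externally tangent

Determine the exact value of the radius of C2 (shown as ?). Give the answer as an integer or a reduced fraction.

7

1. [ext C1·C2]  r_C2² + 6r_C2 − 91 = 0  ⇒  r_C2 = 7 (r>0 drops 1)
2. [ext C2·C3]  r_C2² + (8/3)r_C2 − 203/3 = 0  ⇒  r_C2 = 7 (r>0 drops 1)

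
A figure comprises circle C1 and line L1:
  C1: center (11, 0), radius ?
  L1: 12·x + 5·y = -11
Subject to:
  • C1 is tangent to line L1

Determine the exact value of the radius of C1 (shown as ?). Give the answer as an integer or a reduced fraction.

1. [C1‖L1]  r_C1² − 121 = 0  ⇒  r_C1 = 11 (r>0 drops 1)

11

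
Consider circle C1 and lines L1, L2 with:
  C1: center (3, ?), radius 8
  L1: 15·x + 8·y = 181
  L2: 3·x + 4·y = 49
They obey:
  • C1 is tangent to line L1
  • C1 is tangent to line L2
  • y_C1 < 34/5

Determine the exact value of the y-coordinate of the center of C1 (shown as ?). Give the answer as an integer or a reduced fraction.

1. [C1‖L1]  y_C1² − 34y_C1 = 0  ⇒  y_C1 = 0 or 34
2. [C1‖L2]  y_C1² − 20y_C1 = 0  ⇒  y_C1 = 0 or 20

0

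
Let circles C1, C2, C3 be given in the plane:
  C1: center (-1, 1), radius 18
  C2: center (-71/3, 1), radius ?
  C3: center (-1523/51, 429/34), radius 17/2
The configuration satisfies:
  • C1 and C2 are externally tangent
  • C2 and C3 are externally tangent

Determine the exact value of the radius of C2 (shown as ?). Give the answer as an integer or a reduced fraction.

1. [ext C1·C2]  r_C2² + 36r_C2 − 1708/9 = 0  ⇒  r_C2 = 14/3 (r>0 drops 1)
2. [ext C2·C3]  r_C2² + 17r_C2 − 910/9 = 0  ⇒  r_C2 = 14/3 (r>0 drops 1)

14/3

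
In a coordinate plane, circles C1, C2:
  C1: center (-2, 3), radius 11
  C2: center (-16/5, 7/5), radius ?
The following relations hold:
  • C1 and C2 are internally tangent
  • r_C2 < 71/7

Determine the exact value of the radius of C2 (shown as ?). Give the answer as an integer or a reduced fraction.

9

1. [int C1,C2]  r_C2² − 22r_C2 + 117 = 0  ⇒  r_C2 = 9 or 13
2. given r_C2 < 71/7: keep 9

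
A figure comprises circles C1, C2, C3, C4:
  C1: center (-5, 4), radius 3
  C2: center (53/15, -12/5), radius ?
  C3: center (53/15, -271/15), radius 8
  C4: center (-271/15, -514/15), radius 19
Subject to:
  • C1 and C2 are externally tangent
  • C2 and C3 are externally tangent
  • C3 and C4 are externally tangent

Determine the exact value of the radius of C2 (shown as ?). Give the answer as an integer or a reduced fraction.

23/3

1. [ext C1·C2]  r_C2² + 6r_C2 − 943/9 = 0  ⇒  r_C2 = 23/3 (r>0 drops 1)
2. [ext C2·C3]  r_C2² + 16r_C2 − 1633/9 = 0  ⇒  r_C2 = 23/3 (r>0 drops 1)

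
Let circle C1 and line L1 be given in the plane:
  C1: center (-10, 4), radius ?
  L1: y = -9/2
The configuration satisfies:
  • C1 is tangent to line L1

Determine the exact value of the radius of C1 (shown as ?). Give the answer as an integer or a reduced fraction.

17/2

1. [C1‖L1]  r_C1² − 289/4 = 0  ⇒  r_C1 = 17/2 (r>0 drops 1)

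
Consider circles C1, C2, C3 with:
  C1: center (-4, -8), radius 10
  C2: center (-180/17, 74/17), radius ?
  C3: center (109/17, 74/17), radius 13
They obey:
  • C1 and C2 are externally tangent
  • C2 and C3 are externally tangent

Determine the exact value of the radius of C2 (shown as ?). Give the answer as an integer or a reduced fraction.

4

1. [ext C1·C2]  r_C2² + 20r_C2 − 96 = 0  ⇒  r_C2 = 4 (r>0 drops 1)
2. [ext C2·C3]  r_C2² + 26r_C2 − 120 = 0  ⇒  r_C2 = 4 (r>0 drops 1)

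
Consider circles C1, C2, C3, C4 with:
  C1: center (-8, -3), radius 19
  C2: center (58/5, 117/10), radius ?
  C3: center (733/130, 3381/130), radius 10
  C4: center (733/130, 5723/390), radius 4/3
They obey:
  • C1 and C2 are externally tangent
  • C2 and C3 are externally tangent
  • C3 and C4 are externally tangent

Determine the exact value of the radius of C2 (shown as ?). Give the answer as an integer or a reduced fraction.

11/2

1. [ext C1·C2]  r_C2² + 38r_C2 − 957/4 = 0  ⇒  r_C2 = 11/2 (r>0 drops 1)
2. [ext C2·C3]  r_C2² + 20r_C2 − 561/4 = 0  ⇒  r_C2 = 11/2 (r>0 drops 1)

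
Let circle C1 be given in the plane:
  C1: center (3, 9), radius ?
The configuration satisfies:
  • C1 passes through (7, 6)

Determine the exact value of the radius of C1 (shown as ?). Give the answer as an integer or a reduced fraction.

1. [C1∋P]  r_C1² − 25 = 0  ⇒  r_C1 = 5 (r>0 drops 1)

5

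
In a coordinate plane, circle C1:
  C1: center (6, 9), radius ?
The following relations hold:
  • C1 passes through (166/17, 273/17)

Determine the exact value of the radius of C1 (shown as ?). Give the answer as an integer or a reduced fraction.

1. [C1∋P]  r_C1² − 64 = 0  ⇒  r_C1 = 8 (r>0 drops 1)

8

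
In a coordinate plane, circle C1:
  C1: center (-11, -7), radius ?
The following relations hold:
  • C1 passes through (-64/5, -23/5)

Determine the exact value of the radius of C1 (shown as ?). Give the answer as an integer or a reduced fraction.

3

1. [C1∋P]  r_C1² − 9 = 0  ⇒  r_C1 = 3 (r>0 drops 1)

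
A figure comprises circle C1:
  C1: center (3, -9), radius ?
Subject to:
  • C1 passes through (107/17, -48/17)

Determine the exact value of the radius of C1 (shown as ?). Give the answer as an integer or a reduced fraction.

1. [C1∋P]  r_C1² − 49 = 0  ⇒  r_C1 = 7 (r>0 drops 1)

7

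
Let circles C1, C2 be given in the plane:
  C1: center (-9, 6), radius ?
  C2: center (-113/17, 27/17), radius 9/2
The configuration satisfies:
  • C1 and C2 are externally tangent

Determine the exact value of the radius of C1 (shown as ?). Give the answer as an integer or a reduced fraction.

1/2

1. [ext C1·C2]  r_C1² + 9r_C1 − 19/4 = 0  ⇒  r_C1 = 1/2 (r>0 drops 1)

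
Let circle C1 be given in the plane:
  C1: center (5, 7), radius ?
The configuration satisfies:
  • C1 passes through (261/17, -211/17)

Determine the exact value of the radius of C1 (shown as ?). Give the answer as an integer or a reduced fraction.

22

1. [C1∋P]  r_C1² − 484 = 0  ⇒  r_C1 = 22 (r>0 drops 1)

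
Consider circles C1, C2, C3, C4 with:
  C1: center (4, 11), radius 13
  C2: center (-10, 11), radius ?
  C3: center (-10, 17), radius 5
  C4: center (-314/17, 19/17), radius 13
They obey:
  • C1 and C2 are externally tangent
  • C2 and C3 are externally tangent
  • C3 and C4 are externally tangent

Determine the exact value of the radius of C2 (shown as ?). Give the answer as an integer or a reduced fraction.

1. [ext C1·C2]  r_C2² + 26r_C2 − 27 = 0  ⇒  r_C2 = 1 (r>0 drops 1)
2. [ext C2·C3]  r_C2² + 10r_C2 − 11 = 0  ⇒  r_C2 = 1 (r>0 drops 1)

1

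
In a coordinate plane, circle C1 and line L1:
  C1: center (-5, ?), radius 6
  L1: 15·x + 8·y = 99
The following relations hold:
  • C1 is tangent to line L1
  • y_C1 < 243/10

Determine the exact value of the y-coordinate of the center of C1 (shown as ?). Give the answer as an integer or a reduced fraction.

1. [C1‖L1]  y_C1² − (87/2)y_C1 + 621/2 = 0  ⇒  y_C1 = 9 or 69/2
2. given y_C1 < 243/10: keep 9

9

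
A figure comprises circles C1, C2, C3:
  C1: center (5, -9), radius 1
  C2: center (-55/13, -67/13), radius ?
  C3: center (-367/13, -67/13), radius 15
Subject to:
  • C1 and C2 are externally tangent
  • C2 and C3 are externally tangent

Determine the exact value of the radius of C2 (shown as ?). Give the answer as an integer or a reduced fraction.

1. [ext C1·C2]  r_C2² + 2r_C2 − 99 = 0  ⇒  r_C2 = 9 (r>0 drops 1)
2. [ext C2·C3]  r_C2² + 30r_C2 − 351 = 0  ⇒  r_C2 = 9 (r>0 drops 1)

9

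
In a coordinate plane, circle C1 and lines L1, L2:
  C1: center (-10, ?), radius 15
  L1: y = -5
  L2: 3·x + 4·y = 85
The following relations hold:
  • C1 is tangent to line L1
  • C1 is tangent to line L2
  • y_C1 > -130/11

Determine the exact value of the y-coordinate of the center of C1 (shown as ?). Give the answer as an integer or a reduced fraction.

10

1. [C1‖L1]  y_C1² + 10y_C1 − 200 = 0  ⇒  y_C1 = -20 or 10
2. [C1‖L2]  y_C1² − (115/2)y_C1 + 475 = 0  ⇒  y_C1 = 10 or 95/2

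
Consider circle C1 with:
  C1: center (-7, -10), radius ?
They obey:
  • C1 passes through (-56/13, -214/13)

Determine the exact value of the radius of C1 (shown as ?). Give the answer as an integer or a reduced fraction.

7

1. [C1∋P]  r_C1² − 49 = 0  ⇒  r_C1 = 7 (r>0 drops 1)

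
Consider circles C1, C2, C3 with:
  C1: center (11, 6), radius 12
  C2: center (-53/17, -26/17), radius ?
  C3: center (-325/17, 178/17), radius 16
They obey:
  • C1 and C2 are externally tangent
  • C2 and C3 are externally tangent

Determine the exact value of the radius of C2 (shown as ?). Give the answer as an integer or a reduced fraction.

4

1. [ext C1·C2]  r_C2² + 24r_C2 − 112 = 0  ⇒  r_C2 = 4 (r>0 drops 1)
2. [ext C2·C3]  r_C2² + 32r_C2 − 144 = 0  ⇒  r_C2 = 4 (r>0 drops 1)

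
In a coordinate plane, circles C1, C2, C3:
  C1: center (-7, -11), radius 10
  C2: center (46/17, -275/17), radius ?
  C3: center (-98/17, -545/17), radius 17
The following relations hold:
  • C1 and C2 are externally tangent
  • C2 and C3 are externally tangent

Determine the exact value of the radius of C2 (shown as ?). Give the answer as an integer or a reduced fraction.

1. [ext C1·C2]  r_C2² + 20r_C2 − 21 = 0  ⇒  r_C2 = 1 (r>0 drops 1)
2. [ext C2·C3]  r_C2² + 34r_C2 − 35 = 0  ⇒  r_C2 = 1 (r>0 drops 1)

1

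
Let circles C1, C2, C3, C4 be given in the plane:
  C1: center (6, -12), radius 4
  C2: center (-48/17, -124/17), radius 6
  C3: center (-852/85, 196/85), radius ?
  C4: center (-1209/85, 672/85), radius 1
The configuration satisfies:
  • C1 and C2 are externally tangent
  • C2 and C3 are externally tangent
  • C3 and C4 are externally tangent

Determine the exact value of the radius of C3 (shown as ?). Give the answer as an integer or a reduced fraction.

6

1. [ext C2·C3]  r_C3² + 12r_C3 − 108 = 0  ⇒  r_C3 = 6 (r>0 drops 1)
2. [ext C3·C4]  r_C3² + 2r_C3 − 48 = 0  ⇒  r_C3 = 6 (r>0 drops 1)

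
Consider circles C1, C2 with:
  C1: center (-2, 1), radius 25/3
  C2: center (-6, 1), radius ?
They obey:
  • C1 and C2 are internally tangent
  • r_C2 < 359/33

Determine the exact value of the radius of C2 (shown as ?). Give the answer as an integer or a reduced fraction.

1. [int C1,C2]  r_C2² − (50/3)r_C2 + 481/9 = 0  ⇒  r_C2 = 13/3 or 37/3
2. given r_C2 < 359/33: keep 13/3

13/3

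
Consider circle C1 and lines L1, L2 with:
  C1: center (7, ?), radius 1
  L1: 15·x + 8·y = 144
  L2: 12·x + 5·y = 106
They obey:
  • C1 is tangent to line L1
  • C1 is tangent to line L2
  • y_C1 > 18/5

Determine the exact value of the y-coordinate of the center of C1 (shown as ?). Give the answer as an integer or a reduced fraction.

7

1. [C1‖L1]  y_C1² − (39/4)y_C1 + 77/4 = 0  ⇒  y_C1 = 11/4 or 7
2. [C1‖L2]  y_C1² − (44/5)y_C1 + 63/5 = 0  ⇒  y_C1 = 9/5 or 7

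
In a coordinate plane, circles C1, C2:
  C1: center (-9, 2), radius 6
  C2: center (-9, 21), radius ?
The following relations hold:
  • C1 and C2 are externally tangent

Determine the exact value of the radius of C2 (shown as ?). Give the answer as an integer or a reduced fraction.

1. [ext C1·C2]  r_C2² + 12r_C2 − 325 = 0  ⇒  r_C2 = 13 (r>0 drops 1)

13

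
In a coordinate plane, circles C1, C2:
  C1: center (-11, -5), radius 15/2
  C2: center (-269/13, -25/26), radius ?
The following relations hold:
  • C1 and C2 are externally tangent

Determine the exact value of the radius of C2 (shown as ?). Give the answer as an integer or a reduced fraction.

3

1. [ext C1·C2]  r_C2² + 15r_C2 − 54 = 0  ⇒  r_C2 = 3 (r>0 drops 1)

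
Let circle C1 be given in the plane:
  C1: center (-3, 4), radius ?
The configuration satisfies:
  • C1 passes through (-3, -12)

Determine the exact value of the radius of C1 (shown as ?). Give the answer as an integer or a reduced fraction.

1. [C1∋P]  r_C1² − 256 = 0  ⇒  r_C1 = 16 (r>0 drops 1)

16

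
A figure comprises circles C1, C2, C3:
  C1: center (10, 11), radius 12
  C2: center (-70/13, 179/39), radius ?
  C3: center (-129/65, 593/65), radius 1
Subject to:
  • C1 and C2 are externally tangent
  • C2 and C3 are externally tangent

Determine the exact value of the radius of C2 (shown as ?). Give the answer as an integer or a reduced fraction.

14/3

1. [ext C1·C2]  r_C2² + 24r_C2 − 1204/9 = 0  ⇒  r_C2 = 14/3 (r>0 drops 1)
2. [ext C2·C3]  r_C2² + 2r_C2 − 280/9 = 0  ⇒  r_C2 = 14/3 (r>0 drops 1)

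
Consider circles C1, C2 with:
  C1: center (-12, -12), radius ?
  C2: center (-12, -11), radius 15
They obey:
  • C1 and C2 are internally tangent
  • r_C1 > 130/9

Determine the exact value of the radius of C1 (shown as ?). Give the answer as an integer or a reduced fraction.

16

1. [int C1,C2]  r_C1² − 30r_C1 + 224 = 0  ⇒  r_C1 = 14 or 16
2. given r_C1 > 130/9: keep 16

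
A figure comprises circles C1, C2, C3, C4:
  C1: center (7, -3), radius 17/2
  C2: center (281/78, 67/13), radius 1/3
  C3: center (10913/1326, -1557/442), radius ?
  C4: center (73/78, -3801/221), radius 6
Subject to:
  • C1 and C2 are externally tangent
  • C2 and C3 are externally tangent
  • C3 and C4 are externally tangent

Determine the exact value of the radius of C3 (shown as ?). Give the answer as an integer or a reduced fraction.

19/2

1. [ext C2·C3]  r_C3² + (2/3)r_C3 − 1159/12 = 0  ⇒  r_C3 = 19/2 (r>0 drops 1)
2. [ext C3·C4]  r_C3² + 12r_C3 − 817/4 = 0  ⇒  r_C3 = 19/2 (r>0 drops 1)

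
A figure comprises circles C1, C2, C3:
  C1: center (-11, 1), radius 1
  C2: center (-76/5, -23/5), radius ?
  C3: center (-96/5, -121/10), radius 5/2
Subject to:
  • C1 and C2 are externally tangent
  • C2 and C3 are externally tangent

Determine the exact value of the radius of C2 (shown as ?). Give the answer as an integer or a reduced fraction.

6

1. [ext C1·C2]  r_C2² + 2r_C2 − 48 = 0  ⇒  r_C2 = 6 (r>0 drops 1)
2. [ext C2·C3]  r_C2² + 5r_C2 − 66 = 0  ⇒  r_C2 = 6 (r>0 drops 1)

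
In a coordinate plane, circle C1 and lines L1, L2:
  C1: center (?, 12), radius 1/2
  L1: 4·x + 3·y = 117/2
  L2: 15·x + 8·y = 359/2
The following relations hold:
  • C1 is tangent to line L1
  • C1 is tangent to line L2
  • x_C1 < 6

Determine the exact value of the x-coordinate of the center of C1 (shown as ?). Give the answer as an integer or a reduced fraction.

5

1. [C1‖L1]  x_C1² − (45/4)x_C1 + 125/4 = 0  ⇒  x_C1 = 5 or 25/4
2. [C1‖L2]  x_C1² − (167/15)x_C1 + 92/3 = 0  ⇒  x_C1 = 5 or 92/15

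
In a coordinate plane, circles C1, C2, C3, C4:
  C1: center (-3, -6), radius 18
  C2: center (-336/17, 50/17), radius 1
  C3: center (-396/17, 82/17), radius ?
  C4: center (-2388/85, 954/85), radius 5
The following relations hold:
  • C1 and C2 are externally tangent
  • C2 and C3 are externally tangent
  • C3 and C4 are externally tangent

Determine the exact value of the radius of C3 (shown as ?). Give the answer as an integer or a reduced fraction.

3

1. [ext C2·C3]  r_C3² + 2r_C3 − 15 = 0  ⇒  r_C3 = 3 (r>0 drops 1)
2. [ext C3·C4]  r_C3² + 10r_C3 − 39 = 0  ⇒  r_C3 = 3 (r>0 drops 1)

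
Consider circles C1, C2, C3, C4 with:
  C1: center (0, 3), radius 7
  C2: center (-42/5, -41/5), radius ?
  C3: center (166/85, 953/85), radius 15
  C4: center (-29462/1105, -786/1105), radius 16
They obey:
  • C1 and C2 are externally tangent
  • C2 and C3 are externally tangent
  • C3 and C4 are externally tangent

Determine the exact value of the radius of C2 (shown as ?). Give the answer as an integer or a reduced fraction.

7

1. [ext C1·C2]  r_C2² + 14r_C2 − 147 = 0  ⇒  r_C2 = 7 (r>0 drops 1)
2. [ext C2·C3]  r_C2² + 30r_C2 − 259 = 0  ⇒  r_C2 = 7 (r>0 drops 1)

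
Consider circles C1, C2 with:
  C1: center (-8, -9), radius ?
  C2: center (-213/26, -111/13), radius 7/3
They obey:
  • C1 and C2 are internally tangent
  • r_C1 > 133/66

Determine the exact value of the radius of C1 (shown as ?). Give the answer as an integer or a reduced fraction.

1. [int C1,C2]  r_C1² − (14/3)r_C1 + 187/36 = 0  ⇒  r_C1 = 11/6 or 17/6
2. given r_C1 > 133/66: keep 17/6

17/6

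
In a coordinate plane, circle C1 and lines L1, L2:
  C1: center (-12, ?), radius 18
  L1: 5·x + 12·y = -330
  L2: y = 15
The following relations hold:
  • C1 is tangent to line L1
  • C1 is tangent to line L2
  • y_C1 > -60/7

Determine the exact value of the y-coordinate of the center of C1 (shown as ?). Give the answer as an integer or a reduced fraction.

1. [C1‖L1]  y_C1² + 45y_C1 + 126 = 0  ⇒  y_C1 = -42 or -3
2. [C1‖L2]  y_C1² − 30y_C1 − 99 = 0  ⇒  y_C1 = -3 or 33

-3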